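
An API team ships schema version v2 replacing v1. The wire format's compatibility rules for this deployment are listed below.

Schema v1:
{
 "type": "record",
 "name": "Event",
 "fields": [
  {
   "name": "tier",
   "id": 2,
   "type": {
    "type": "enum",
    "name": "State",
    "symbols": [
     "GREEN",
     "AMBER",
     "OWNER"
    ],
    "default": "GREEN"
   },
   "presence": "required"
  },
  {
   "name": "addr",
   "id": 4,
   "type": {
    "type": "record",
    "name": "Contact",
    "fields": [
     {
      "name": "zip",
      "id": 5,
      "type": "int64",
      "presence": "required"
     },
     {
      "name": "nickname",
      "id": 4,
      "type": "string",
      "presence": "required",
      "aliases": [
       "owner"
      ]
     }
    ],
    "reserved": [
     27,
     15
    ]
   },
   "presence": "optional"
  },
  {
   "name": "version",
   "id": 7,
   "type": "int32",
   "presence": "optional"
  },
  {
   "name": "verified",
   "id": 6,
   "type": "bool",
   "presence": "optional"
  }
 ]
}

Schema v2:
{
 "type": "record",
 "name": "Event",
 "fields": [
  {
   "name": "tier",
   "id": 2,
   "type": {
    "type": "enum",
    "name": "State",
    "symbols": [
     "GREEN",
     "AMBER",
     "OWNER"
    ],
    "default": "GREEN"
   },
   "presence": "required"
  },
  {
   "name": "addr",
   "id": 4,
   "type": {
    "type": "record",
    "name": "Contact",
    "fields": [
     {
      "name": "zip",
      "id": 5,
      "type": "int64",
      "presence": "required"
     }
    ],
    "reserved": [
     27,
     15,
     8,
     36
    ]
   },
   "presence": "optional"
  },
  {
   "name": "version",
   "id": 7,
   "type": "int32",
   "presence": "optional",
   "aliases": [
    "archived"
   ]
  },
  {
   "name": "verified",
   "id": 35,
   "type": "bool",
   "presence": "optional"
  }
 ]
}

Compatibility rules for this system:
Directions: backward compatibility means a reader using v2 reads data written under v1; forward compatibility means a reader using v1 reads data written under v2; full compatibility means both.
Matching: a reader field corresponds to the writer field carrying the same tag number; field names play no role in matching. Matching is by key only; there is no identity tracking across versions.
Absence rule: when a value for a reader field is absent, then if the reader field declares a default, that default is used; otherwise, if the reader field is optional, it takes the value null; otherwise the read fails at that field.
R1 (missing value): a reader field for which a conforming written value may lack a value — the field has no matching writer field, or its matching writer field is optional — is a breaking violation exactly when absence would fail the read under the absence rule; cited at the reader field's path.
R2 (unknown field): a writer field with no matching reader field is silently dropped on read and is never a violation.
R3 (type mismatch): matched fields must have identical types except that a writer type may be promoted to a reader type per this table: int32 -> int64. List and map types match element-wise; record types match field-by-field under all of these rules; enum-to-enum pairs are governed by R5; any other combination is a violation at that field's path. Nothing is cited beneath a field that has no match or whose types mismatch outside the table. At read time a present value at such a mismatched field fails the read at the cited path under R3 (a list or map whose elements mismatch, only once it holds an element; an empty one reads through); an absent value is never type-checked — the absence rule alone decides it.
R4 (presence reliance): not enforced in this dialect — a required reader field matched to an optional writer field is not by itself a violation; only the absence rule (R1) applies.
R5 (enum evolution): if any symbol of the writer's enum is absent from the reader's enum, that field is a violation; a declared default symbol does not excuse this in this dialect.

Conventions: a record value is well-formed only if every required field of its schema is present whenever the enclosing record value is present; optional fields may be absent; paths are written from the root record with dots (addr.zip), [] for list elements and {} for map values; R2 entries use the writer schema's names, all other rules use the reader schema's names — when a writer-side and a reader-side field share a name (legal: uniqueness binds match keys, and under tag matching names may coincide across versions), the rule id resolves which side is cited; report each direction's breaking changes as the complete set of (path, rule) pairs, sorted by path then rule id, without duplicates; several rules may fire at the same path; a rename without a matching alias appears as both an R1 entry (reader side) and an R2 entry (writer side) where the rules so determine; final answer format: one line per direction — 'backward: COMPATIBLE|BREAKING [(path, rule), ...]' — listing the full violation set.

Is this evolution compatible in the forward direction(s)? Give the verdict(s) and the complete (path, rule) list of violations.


forward: BREAKING [(addr.nickname, R1)]

arrows below run writer -> reader for Event
forward pass over Event, reader schema v1, writer schema v2:
  State -> State, writer required: tier aligns to tier
  Contact -> Contact, writer optional: addr aligns to addr
  int32 -> int32, writer optional: version aligns to version
  verified has no writer counterpart
  verified (writer side), unknown to reader
  int64 -> int64, writer required: addr.zip aligns to addr.zip
  addr.nickname has no writer counterpart
  R1 fires at addr.nickname
  => forward verdict for Event: BREAKING, 1 violation(s)
checking off the Event differences that do not matter here:
  field verified in record Event: tag 6 changed to 35 -> inert for the asked Event verdict: nothing fires


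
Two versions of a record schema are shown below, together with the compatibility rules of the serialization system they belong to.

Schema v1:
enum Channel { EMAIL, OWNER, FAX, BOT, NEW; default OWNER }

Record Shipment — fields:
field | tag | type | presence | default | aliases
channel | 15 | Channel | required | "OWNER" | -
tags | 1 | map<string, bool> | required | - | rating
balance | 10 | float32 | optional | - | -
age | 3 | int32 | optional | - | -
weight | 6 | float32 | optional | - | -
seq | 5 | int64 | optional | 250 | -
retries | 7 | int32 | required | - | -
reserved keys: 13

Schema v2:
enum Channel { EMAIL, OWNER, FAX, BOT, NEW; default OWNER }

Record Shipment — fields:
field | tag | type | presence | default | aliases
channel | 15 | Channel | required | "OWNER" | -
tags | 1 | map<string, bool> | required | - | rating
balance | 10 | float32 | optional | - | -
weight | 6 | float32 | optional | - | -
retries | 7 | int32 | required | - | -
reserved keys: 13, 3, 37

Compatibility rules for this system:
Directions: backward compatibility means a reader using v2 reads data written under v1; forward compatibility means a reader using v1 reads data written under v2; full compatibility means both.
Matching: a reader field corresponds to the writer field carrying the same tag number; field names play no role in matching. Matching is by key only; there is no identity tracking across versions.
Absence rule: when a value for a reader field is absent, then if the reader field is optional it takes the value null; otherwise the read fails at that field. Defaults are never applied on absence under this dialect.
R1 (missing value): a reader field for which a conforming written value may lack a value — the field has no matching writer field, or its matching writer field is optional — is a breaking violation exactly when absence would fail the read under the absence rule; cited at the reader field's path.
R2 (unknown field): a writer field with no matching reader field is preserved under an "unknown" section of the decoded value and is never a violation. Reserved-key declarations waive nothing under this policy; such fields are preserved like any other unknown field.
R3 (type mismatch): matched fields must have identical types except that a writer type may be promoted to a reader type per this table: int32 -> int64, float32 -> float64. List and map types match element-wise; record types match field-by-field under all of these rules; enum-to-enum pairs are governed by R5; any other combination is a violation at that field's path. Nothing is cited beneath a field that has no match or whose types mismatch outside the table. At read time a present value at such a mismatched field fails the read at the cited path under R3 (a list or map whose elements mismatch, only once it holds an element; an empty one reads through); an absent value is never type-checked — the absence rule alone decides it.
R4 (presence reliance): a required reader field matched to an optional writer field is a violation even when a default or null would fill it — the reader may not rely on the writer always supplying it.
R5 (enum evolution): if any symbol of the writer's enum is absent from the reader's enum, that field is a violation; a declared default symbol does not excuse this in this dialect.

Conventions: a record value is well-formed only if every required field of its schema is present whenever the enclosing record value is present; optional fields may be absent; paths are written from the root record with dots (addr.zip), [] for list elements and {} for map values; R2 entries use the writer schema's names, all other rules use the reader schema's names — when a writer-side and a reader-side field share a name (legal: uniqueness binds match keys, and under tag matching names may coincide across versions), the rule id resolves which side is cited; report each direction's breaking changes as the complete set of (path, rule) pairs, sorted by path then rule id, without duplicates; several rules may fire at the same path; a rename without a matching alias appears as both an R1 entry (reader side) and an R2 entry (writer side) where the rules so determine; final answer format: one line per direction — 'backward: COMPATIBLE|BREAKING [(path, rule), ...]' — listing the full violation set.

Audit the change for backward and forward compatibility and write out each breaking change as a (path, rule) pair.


the writer's type comes first in each Shipment pair
backward pass over Shipment, reader schema v2, writer schema v1:
  channel <- channel (Channel -> Channel, writer required)
  tags <- tags (map<string, bool> -> map<string, bool>, writer required)
  balance <- balance (float32 -> float32, writer optional)
  weight <- weight (float32 -> float32, writer optional)
  retries <- retries (int32 -> int32, writer required)
  age (writer side), unknown to reader
  seq (writer side), unknown to reader
  => backward verdict for Shipment: COMPATIBLE, no violations
forward pass over Shipment, reader schema v1, writer schema v2:
  channel <- channel (Channel -> Channel, writer required)
  tags <- tags (map<string, bool> -> map<string, bool>, writer required)
  balance <- balance (float32 -> float32, writer optional)
  age: no writer-side match
  weight <- weight (float32 -> float32, writer optional)
  seq: no writer-side match
  retries <- retries (int32 -> int32, writer required)
  => forward verdict for Shipment: COMPATIBLE, no violations

backward: COMPATIBLE []; forward: COMPATIBLE []


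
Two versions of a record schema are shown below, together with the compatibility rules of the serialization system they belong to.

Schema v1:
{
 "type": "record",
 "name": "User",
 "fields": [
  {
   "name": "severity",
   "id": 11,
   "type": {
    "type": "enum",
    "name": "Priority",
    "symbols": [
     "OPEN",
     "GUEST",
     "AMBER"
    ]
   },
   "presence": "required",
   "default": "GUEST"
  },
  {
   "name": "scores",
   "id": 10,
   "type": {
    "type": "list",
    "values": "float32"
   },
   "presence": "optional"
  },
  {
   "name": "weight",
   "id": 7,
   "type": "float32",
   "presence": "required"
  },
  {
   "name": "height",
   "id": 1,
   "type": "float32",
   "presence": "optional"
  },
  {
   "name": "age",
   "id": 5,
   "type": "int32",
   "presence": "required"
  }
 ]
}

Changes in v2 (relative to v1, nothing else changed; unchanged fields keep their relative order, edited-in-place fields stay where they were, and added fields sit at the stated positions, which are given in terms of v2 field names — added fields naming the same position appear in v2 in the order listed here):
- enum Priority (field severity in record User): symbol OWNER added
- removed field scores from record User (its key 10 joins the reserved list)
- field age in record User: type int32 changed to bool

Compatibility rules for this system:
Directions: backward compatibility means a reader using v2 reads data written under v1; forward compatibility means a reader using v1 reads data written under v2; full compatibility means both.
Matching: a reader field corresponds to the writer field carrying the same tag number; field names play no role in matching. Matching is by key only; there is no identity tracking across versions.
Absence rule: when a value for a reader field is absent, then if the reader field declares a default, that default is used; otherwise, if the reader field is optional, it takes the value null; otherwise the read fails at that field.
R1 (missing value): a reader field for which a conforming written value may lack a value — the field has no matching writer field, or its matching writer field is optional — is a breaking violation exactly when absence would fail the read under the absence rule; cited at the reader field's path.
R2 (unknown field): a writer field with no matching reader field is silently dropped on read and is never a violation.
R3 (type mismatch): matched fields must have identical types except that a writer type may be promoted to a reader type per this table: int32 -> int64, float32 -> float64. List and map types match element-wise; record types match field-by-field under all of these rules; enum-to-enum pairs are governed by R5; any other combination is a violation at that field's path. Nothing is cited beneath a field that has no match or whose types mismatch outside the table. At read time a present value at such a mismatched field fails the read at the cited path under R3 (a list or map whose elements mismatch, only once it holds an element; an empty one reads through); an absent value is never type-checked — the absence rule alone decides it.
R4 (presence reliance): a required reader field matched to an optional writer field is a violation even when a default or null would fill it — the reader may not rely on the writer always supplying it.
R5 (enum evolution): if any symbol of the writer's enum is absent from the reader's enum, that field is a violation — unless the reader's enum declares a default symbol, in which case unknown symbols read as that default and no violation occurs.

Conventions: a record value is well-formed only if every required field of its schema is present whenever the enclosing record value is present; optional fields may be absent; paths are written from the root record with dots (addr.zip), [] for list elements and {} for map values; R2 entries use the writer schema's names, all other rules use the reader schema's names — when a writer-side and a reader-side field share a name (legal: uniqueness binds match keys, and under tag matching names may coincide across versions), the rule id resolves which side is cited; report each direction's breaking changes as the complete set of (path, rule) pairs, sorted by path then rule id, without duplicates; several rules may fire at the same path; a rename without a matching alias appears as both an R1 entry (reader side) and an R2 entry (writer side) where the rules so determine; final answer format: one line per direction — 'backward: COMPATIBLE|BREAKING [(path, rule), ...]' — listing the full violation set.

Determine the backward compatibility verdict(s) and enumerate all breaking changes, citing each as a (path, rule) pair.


backward: BREAKING [(age, R3)]

the writer's type comes first in each User pair
backward for User (reader v2, writer v1):
  writer required, Priority -> Priority: reader severity maps from writer severity
  writer required, float32 -> float32: reader weight maps from writer weight
  writer optional, float32 -> float32: reader height maps from writer height
  writer required, int32 -> bool: reader age maps from writer age
  scores (writer side), unknown to reader
  breaking: (age, R3)
  backward on User therefore BREAKING (1)
the rest of the User diff is inert for this question:
  enum Priority (field severity in record User): symbol OWNER added -> its effect on User is confined to the forward direction, not asked
  removed field scores from record User (its key 10 joins the reserved list) -> no rule fires on it in User's dialect; the asked verdict holds


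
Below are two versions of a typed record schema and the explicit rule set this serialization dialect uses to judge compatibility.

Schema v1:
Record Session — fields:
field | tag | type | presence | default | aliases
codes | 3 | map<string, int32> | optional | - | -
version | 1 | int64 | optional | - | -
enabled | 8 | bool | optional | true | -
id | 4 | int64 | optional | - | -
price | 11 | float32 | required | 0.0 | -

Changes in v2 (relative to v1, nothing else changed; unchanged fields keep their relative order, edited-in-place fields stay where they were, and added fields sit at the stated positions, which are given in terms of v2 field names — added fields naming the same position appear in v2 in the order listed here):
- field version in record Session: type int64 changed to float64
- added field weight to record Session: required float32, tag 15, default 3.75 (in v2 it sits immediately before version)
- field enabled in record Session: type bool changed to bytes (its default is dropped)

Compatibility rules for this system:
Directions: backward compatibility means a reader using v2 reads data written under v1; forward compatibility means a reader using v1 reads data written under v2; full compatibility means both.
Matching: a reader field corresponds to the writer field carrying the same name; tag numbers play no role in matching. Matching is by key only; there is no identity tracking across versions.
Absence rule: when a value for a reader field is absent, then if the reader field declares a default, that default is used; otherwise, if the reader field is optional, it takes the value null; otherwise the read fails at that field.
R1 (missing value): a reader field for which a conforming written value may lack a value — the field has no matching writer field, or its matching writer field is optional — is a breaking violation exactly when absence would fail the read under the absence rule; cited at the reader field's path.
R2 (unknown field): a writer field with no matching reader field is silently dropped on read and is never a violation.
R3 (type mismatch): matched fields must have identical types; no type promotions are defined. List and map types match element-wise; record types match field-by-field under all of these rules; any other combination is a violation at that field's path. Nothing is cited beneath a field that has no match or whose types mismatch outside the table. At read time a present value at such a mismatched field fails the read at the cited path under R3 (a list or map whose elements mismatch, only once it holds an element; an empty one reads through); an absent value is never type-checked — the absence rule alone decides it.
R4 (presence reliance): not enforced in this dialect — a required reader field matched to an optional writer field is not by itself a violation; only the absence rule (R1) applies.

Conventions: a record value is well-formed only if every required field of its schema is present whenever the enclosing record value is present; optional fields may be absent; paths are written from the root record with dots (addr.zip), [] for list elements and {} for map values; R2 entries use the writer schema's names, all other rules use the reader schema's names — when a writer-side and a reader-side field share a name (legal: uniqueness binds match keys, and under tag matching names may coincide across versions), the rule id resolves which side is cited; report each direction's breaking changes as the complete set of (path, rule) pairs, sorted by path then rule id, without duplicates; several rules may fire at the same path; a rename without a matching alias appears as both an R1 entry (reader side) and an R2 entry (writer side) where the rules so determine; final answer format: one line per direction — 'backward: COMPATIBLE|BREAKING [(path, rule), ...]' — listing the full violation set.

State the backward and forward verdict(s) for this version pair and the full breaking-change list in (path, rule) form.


arrows below run writer -> reader for Session
backward analysis of Session with v2 as reader and v1 as writer:
  codes: map<string, int32> -> map<string, int32>, writer optional; from codes
  weight: no writer-side match
  version: int64 -> float64, writer optional; from version
  enabled: bool -> bytes, writer optional; from enabled
  id: int64 -> int64, writer optional; from id
  price: float32 -> float32, writer required; from price
  violation R3 at enabled
  violation R3 at version
  => backward verdict for Session: BREAKING, 2 violation(s)
forward analysis of Session with v1 as reader and v2 as writer:
  codes: map<string, int32> -> map<string, int32>, writer optional; from codes
  version: float64 -> int64, writer optional; from version
  enabled: bytes -> bool, writer optional; from enabled
  id: int64 -> int64, writer optional; from id
  price: float32 -> float32, writer required; from price
  leftover writer field: weight
  violation R3 at enabled
  violation R3 at version
  => forward verdict for Session: BREAKING, 2 violation(s)

backward: BREAKING [(enabled, R3), (version, R3)]; forward: BREAKING [(enabled, R3), (version, R3)]


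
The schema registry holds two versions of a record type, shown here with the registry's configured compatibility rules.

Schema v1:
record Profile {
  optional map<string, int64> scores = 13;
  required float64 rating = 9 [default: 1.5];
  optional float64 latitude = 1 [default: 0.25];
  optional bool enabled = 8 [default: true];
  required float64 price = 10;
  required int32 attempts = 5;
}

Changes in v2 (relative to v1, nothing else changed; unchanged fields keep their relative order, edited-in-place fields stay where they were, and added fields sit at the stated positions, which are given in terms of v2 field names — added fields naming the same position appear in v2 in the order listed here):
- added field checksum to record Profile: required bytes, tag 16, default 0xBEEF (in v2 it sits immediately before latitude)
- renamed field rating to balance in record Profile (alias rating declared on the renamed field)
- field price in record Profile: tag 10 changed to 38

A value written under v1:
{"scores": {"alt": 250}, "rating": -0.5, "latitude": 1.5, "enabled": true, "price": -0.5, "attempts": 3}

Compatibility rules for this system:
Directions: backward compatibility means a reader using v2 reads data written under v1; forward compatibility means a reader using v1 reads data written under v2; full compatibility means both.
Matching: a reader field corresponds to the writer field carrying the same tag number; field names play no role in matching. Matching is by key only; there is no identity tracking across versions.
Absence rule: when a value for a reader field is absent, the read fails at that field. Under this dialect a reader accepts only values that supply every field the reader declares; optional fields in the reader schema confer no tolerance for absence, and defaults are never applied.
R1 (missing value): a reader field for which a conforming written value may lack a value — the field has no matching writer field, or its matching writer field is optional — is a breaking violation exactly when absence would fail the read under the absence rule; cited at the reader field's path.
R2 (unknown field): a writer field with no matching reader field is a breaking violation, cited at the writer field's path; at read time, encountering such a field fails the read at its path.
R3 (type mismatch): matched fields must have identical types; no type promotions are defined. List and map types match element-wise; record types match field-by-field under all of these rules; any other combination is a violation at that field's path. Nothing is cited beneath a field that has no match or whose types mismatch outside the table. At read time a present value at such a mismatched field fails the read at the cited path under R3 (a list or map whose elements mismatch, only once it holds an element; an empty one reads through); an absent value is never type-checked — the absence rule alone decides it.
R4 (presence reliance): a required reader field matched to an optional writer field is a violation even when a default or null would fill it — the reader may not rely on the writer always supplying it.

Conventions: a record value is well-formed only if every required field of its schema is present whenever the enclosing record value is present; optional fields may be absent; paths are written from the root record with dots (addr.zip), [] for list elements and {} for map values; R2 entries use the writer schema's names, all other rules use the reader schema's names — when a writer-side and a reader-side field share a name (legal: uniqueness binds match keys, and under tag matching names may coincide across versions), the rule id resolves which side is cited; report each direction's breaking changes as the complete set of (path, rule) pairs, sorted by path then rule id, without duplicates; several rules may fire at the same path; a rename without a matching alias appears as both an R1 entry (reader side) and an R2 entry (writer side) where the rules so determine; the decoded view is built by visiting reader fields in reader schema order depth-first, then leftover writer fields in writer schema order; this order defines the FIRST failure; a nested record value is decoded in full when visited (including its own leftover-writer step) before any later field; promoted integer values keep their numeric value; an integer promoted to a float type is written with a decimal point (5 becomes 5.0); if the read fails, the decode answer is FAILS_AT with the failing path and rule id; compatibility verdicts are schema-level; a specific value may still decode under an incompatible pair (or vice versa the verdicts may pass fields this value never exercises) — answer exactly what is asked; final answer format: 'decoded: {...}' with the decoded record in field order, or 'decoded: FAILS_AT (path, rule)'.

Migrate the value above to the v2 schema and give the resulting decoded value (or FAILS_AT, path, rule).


arrows below run writer -> reader for Profile
decode walk for Profile under reader schema v2:
  scores := {"alt": 250}
  balance := -0.5 (from writer rating)
  read fails at checksum under R1 (no fill)
  => FAILS_AT (checksum, R1)
the other Profile changes do not affect what is asked:
  renamed field rating to balance in record Profile (alias rating declared on the renamed field) -> triggers nothing under the printed rules; the Profile answer is the same either way
  field price in record Profile: tag 10 changed to 38 -> matters for Profile compatibility verdicts, not for this value's decode

decoded: FAILS_AT (checksum, R1)


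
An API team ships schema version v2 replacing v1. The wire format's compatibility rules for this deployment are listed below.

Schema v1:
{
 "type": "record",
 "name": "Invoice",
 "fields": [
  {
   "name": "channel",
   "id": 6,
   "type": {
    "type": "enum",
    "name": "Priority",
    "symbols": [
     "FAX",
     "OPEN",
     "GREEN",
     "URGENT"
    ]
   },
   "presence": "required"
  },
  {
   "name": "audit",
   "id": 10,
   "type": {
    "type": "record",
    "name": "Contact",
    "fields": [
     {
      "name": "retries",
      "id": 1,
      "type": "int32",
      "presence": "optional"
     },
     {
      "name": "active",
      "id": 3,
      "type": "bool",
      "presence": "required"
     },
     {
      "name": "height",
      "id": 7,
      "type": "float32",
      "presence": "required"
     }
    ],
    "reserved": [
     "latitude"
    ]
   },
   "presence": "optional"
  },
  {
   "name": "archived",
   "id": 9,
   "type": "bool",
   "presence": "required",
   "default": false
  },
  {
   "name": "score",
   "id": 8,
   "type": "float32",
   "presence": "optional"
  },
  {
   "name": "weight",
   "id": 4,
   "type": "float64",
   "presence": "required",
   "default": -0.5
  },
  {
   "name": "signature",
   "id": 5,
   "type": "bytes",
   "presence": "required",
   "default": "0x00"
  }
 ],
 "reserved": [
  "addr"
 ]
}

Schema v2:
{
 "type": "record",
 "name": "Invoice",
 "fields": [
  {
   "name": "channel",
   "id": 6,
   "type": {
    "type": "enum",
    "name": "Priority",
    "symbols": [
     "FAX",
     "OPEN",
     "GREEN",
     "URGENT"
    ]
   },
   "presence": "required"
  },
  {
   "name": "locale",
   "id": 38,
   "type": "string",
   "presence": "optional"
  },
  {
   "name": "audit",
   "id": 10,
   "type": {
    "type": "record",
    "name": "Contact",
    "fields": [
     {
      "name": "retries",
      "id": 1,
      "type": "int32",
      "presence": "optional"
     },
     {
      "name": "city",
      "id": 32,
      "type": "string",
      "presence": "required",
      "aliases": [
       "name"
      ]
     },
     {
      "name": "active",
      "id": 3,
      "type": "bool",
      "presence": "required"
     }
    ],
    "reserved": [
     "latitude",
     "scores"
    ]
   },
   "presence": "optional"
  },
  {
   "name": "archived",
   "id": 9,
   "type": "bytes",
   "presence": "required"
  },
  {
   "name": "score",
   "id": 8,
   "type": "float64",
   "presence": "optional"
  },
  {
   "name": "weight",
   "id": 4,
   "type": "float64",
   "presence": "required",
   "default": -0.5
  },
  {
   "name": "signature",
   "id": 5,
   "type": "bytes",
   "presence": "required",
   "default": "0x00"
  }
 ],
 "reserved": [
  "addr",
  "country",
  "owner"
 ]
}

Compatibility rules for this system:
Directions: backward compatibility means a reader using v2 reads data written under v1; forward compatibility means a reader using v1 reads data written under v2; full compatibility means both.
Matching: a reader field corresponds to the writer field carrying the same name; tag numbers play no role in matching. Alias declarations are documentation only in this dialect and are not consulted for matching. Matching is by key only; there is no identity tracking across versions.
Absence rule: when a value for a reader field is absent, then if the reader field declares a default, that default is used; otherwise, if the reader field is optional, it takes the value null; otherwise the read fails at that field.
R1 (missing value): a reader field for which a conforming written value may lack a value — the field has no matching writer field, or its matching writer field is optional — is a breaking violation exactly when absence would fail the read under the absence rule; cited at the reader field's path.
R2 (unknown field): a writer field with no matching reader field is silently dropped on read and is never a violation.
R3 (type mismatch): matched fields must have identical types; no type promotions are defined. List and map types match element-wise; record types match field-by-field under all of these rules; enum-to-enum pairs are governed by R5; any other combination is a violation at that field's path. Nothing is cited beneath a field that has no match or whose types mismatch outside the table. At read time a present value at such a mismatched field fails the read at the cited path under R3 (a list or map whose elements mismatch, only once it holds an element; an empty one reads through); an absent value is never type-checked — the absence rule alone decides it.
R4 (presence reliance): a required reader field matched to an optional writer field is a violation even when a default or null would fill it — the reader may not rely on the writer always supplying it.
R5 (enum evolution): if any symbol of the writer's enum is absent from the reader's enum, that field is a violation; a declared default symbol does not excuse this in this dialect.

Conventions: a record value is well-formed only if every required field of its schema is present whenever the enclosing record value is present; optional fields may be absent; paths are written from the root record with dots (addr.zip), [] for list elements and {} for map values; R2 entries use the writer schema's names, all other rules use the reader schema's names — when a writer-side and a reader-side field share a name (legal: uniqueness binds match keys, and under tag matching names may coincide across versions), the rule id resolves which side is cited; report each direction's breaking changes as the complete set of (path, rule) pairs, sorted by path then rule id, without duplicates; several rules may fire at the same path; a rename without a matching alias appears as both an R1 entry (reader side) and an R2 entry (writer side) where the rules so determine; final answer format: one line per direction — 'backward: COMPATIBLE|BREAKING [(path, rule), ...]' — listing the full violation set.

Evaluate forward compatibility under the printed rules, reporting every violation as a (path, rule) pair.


in Invoice below, arrows point writer -> reader
forward for Invoice (reader v1, writer v2):
  channel <- channel (Priority -> Priority, writer required)
  audit <- audit (Contact -> Contact, writer optional)
  archived <- archived (bytes -> bool, writer required)
  score <- score (float64 -> float32, writer optional)
  weight <- weight (float64 -> float64, writer required)
  signature <- signature (bytes -> bytes, writer required)
  leftover writer field: locale
  audit.retries <- audit.retries (int32 -> int32, writer optional)
  audit.active <- audit.active (bool -> bool, writer required)
  audit.height: no writer match
  leftover writer field: audit.city
  violation R3 at archived
  violation R1 at audit.height
  violation R3 at score
  forward on Invoice therefore BREAKING (3)
the other Invoice changes do not affect what is asked:
  added field city to record Contact: required string, tag 32 (in v2 it sits immediately before active) -> affects backward compatibility only, which is not asked
  added field locale to record Invoice: optional string, tag 38 (in v2 it sits immediately before audit) -> fires no rule on Invoice, leaving the asked answer as it is

forward: BREAKING [(archived, R3), (audit.height, R1), (score, R3)]


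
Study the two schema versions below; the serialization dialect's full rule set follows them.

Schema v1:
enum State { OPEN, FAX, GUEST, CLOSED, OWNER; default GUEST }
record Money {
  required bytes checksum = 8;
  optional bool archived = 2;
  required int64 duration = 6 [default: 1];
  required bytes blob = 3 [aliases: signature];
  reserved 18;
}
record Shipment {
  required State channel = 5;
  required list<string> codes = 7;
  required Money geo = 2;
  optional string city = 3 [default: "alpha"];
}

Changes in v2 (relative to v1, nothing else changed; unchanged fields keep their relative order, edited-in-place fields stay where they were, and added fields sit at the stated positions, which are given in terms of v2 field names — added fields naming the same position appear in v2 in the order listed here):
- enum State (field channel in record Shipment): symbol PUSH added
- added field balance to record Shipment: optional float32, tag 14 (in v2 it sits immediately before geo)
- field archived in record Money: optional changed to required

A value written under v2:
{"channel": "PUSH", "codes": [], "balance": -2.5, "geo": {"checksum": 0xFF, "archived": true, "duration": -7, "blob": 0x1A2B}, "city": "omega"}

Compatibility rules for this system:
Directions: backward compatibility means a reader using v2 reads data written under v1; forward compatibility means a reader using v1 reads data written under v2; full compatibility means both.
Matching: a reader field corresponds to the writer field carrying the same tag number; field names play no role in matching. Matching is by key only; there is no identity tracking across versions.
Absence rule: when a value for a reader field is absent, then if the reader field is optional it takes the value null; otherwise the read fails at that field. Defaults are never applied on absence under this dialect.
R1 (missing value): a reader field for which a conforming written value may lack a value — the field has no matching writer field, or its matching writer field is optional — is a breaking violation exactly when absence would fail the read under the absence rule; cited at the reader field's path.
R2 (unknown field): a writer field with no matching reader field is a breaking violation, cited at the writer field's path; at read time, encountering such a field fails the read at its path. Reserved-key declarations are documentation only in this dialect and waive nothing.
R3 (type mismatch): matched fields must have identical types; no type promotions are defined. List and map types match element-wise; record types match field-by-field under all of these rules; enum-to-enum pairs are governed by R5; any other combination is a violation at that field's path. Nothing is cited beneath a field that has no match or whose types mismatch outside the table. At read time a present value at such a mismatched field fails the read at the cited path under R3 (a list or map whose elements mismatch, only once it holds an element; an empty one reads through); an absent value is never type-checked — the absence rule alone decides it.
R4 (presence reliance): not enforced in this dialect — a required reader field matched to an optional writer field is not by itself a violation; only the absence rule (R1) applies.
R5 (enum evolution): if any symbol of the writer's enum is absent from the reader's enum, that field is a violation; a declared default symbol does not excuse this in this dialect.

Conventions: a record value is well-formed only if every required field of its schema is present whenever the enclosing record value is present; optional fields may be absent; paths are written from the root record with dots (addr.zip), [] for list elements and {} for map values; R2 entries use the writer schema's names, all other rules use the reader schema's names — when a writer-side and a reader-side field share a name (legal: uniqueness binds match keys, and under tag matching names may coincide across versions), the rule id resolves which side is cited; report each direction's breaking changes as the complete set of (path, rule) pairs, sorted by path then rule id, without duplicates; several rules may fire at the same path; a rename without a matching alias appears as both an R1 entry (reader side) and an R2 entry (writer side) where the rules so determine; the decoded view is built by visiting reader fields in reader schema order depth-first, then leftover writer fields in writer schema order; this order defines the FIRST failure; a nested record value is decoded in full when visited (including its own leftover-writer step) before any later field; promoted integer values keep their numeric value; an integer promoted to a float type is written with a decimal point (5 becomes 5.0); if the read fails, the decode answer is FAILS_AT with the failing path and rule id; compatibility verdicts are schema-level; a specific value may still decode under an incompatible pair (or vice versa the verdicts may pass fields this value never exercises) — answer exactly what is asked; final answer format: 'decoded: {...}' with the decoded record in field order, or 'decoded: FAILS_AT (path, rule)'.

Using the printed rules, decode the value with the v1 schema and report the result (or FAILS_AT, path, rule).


arrows below run writer -> reader for Shipment
decode (reader v1):
  read fails at channel under R5
  => FAILS_AT (channel, R5)
ruling out the remaining Shipment differences:
  added field balance to record Shipment: optional float32, tag 14 (in v2 it sits immediately before geo) -> a verdict-level change on Shipment — the shown value reads the same
  field archived in record Money: optional changed to required -> a verdict-level change on Shipment — the shown value reads the same

decoded: FAILS_AT (channel, R5)
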